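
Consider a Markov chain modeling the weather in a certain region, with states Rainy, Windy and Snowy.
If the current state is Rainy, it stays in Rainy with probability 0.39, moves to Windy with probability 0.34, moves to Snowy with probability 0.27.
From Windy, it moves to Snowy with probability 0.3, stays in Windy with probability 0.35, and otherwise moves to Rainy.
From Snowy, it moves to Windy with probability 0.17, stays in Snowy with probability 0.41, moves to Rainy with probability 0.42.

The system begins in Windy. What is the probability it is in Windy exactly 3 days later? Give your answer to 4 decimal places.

Propagate the distribution vector 3 days from Windy.
After 0 days: (0.0000, 1.0000, 0.0000)
After 1 day: (0.3500, 0.3500, 0.3000)
After 2 days: (0.3850, 0.2925, 0.3225)
After 3 days: (0.3880, 0.2881, 0.3239)
P(in Windy after 3 days) = 0.2881

0.2881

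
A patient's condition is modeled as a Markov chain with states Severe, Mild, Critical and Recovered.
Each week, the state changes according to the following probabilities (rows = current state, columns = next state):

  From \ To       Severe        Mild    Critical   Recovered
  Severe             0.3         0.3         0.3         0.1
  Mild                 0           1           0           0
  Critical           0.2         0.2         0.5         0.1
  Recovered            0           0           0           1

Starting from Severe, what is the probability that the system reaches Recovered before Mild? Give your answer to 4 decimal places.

Let h(s) be the probability of absorption at Recovered starting from transient state s. Then h(Recovered) = 1 and h(Mild) = 0. By first-step analysis:
h(Severe) = 0.3·h(Severe) + 0.3·0 + 0.3·h(Critical) + 0.1·1
h(Critical) = 0.2·h(Severe) + 0.2·0 + 0.5·h(Critical) + 0.1·1
Solving: h(Severe) = 0.2759, h(Critical) = 0.3103.
Starting from Severe, the probability is 0.2759.

0.2759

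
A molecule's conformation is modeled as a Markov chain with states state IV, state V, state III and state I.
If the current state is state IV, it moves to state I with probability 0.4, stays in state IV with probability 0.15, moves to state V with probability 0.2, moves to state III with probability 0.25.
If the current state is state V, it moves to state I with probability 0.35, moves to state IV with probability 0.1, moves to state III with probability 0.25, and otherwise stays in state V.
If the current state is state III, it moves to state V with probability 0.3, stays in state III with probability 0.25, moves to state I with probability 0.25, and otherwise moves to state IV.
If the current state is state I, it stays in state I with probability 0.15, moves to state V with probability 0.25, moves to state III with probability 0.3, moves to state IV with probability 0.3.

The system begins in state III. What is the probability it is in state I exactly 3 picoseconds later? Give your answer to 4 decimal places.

Propagate the distribution vector 3 picoseconds from state III.
After 0 picoseconds: (0.0000, 0.0000, 1.0000, 0.0000)
After 1 picosecond: (0.2000, 0.3000, 0.2500, 0.2500)
After 2 picoseconds: (0.1850, 0.2675, 0.2625, 0.2850)
After 3 picoseconds: (0.1925, 0.2673, 0.2643, 0.2760)
P(in state I after 3 picoseconds) = 0.2760

0.2760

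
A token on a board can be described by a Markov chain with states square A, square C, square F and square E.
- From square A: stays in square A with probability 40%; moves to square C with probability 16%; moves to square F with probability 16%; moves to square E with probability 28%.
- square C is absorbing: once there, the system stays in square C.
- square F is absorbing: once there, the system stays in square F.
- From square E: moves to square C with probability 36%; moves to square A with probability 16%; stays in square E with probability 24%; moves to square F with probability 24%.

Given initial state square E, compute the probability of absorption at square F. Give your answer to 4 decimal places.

0.4125

Let h(s) be the probability of absorption at square F starting from transient state s. Then h(square F) = 1 and h(square C) = 0. By first-step analysis:
h(square A) = 0.4·h(square A) + 0.16·0 + 0.16·1 + 0.28·h(square E)
h(square E) = 0.16·h(square A) + 0.36·0 + 0.24·1 + 0.24·h(square E)
Solving: h(square A) = 0.4591, h(square E) = 0.4125.
Starting from square E, the probability is 0.4125.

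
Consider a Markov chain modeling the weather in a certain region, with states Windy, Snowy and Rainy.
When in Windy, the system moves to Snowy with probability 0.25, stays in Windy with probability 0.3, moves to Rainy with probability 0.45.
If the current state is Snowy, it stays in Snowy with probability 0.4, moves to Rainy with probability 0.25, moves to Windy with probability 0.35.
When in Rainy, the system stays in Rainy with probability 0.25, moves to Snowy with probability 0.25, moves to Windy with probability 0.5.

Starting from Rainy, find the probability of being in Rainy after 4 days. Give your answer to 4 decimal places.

0.3269

Propagate the distribution vector 4 days from Rainy.
After 0 days: (0.0000, 0.0000, 1.0000)
After 1 day: (0.5000, 0.2500, 0.2500)
After 2 days: (0.3625, 0.2875, 0.3500)
After 3 days: (0.3844, 0.2931, 0.3225)
After 4 days: (0.3792, 0.2940, 0.3269)
P(in Rainy after 4 days) = 0.3269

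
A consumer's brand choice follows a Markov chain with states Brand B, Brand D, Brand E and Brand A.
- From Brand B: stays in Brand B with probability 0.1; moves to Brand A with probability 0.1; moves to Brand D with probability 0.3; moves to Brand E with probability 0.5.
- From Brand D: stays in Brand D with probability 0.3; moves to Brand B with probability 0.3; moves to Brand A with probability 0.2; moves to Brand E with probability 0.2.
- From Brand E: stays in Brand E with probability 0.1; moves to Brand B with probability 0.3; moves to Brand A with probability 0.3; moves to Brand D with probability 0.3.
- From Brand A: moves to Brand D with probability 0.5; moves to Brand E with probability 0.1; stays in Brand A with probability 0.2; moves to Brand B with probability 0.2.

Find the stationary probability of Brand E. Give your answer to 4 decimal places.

0.2273

Let the stationary distribution be π with π = πP and π_1 + π_2 + π_3 + π_4 = 1.
π_1 = 0.1·π_1 + 0.3·π_2 + 0.3·π_3 + 0.2·π_4
π_2 = 0.3·π_1 + 0.3·π_2 + 0.3·π_3 + 0.5·π_4
π_3 = 0.5·π_1 + 0.2·π_2 + 0.1·π_3 + 0.1·π_4
Solving with the normalization constraint gives π = (0.2334, 0.3399, 0.2273, 0.1994).
So the stationary probability of Brand E is 0.2273.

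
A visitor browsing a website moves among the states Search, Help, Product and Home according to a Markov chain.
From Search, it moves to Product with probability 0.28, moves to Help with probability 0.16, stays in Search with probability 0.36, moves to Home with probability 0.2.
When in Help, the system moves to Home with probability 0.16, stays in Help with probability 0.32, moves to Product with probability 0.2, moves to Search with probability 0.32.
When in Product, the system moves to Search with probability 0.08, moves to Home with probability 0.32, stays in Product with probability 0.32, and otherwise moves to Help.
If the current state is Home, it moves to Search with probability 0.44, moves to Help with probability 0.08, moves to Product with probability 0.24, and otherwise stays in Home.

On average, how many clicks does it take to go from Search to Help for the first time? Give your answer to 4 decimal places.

5.7372

Let t(s) be the expected number of clicks to first reach Help from state s, with t(Help) = 0. Conditioning on the first click:
t(Search) = 1 + 0.36·t(Search) + 0.28·t(Product) + 0.2·t(Home)
t(Product) = 1 + 0.08·t(Search) + 0.32·t(Product) + 0.32·t(Home)
t(Home) = 1 + 0.44·t(Search) + 0.24·t(Product) + 0.24·t(Home)
Solving: t(Search) = 5.7372, t(Product) = 5.0832, t(Home) = 6.2426.
Expected clicks from Search to Help: 5.7372.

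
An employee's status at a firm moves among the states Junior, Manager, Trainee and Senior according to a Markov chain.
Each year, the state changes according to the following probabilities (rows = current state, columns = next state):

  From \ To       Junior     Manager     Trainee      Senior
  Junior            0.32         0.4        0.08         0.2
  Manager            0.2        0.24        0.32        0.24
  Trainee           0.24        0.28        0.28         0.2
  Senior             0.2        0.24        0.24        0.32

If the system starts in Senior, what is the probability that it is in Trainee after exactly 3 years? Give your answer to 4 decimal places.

0.2346

Propagate the distribution vector 3 years from Senior.
After 0 years: (0.0000, 0.0000, 0.0000, 1.0000)
After 1 year: (0.2000, 0.2400, 0.2400, 0.3200)
After 2 years: (0.2336, 0.2816, 0.2368, 0.2480)
After 3 years: (0.2375, 0.2868, 0.2346, 0.2410)
P(in Trainee after 3 years) = 0.2346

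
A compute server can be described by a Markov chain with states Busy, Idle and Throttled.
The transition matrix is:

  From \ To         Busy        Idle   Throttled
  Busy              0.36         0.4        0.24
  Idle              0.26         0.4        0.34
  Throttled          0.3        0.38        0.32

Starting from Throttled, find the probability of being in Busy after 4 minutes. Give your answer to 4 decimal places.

0.3024

Propagate the distribution vector 4 minutes from Throttled.
After 0 minutes: (0.0000, 0.0000, 1.0000)
After 1 minute: (0.3000, 0.3800, 0.3200)
After 2 minutes: (0.3028, 0.3936, 0.3036)
After 3 minutes: (0.3024, 0.3939, 0.3036)
After 4 minutes: (0.3024, 0.3939, 0.3037)
P(in Busy after 4 minutes) = 0.3024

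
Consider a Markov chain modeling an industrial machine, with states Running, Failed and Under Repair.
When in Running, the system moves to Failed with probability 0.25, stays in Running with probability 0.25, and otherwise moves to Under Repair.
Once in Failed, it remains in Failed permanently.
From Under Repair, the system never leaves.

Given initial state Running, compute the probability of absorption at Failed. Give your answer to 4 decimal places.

Let h(s) be the probability of absorption at Failed starting from transient state s. Then h(Failed) = 1 and h(Under Repair) = 0. By first-step analysis:
h(Running) = 0.25·h(Running) + 0.25·1 + 0.5·0
Solving: h(Running) = 0.3333.
Starting from Running, the probability is 0.3333.

0.3333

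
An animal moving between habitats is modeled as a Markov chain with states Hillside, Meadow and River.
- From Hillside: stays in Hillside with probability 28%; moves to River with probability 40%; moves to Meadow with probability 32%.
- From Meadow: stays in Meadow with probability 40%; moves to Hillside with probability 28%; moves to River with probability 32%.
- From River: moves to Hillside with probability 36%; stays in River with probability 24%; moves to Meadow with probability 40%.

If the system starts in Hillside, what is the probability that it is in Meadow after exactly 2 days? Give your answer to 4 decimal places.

Sum over the intermediate state after 1 day:
P = P(Hillside→Hillside)·P(Hillside→Meadow) + P(Hillside→Meadow)·P(Meadow→Meadow) + P(Hillside→River)·P(River→Meadow)
  = 0.28×0.32 + 0.32×0.4 + 0.4×0.4
  = 0.0896 + 0.1280 + 0.1600 = 0.3776

0.3776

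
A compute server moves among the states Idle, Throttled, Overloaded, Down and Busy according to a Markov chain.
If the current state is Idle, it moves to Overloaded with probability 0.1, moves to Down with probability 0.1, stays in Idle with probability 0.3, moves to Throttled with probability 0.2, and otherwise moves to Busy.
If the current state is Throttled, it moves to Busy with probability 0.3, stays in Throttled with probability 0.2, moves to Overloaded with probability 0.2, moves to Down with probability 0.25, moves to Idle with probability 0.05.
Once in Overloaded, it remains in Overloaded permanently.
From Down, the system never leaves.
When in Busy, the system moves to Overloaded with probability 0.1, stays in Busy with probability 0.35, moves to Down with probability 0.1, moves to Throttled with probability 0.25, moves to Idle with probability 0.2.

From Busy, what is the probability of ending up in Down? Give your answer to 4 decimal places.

Let h(s) be the probability of absorption at Down starting from transient state s. Then h(Down) = 1 and h(Overloaded) = 0. By first-step analysis:
h(Idle) = 0.3·h(Idle) + 0.2·h(Throttled) + 0.1·0 + 0.1·1 + 0.3·h(Busy)
h(Throttled) = 0.05·h(Idle) + 0.2·h(Throttled) + 0.2·0 + 0.25·1 + 0.3·h(Busy)
h(Busy) = 0.2·h(Idle) + 0.25·h(Throttled) + 0.1·0 + 0.1·1 + 0.35·h(Busy)
Solving: h(Idle) = 0.5212, h(Throttled) = 0.5409, h(Busy) = 0.5223.
Starting from Busy, the probability is 0.5223.

0.5223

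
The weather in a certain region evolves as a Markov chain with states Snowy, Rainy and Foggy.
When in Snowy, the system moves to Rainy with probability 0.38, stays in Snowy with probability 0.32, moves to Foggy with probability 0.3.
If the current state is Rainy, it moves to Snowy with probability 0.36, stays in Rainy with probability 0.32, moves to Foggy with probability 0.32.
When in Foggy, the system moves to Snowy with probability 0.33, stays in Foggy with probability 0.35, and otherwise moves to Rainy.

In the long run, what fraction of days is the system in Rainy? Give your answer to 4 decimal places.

Let the stationary distribution be π with π = πP and π_1 + π_2 + π_3 = 1.
π_1 = 0.32·π_1 + 0.36·π_2 + 0.33·π_3
π_2 = 0.38·π_1 + 0.32·π_2 + 0.32·π_3
Solving with the normalization constraint gives π = (0.3368, 0.3402, 0.3230).
So the stationary probability of Rainy is 0.3402.

0.3402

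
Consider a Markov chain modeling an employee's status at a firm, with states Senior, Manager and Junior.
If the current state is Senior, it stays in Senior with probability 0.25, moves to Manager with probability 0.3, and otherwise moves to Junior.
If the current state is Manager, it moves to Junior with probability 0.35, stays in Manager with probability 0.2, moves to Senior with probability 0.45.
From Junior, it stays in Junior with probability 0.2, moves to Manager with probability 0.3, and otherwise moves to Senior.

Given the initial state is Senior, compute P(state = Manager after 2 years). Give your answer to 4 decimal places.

0.2700

Sum over the intermediate state after 1 year:
P = P(Senior→Senior)·P(Senior→Manager) + P(Senior→Manager)·P(Manager→Manager) + P(Senior→Junior)·P(Junior→Manager)
  = 0.25×0.3 + 0.3×0.2 + 0.45×0.3
  = 0.0750 + 0.0600 + 0.1350 = 0.2700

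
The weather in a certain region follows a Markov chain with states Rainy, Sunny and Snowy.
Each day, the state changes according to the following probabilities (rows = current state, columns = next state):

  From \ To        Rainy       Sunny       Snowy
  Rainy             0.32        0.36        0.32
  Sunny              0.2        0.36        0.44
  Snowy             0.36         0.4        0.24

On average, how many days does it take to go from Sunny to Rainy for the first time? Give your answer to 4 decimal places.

Let t(s) be the expected number of days to first reach Rainy from state s, with t(Rainy) = 0. Conditioning on the first day:
t(Sunny) = 1 + 0.36·t(Sunny) + 0.44·t(Snowy)
t(Snowy) = 1 + 0.4·t(Sunny) + 0.24·t(Snowy)
Solving: t(Sunny) = 3.8660, t(Snowy) = 3.3505.
Expected days from Sunny to Rainy: 3.8660.

3.8660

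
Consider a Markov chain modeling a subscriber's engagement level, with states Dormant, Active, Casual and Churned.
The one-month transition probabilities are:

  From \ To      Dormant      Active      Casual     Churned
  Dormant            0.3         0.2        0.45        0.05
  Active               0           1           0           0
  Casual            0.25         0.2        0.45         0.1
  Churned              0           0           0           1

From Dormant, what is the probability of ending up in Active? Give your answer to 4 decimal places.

0.7339

Let h(s) be the probability of absorption at Active starting from transient state s. Then h(Active) = 1 and h(Churned) = 0. By first-step analysis:
h(Dormant) = 0.3·h(Dormant) + 0.2·1 + 0.45·h(Casual) + 0.05·0
h(Casual) = 0.25·h(Dormant) + 0.2·1 + 0.45·h(Casual) + 0.1·0
Solving: h(Dormant) = 0.7339, h(Casual) = 0.6972.
Starting from Dormant, the probability is 0.7339.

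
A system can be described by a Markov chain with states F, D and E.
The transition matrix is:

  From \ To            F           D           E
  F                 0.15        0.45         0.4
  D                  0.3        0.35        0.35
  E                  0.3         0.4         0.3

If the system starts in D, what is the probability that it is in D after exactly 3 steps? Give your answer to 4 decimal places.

0.3929

Propagate the distribution vector 3 steps from D.
After 0 steps: (0.0000, 1.0000, 0.0000)
After 1 step: (0.3000, 0.3500, 0.3500)
After 2 steps: (0.2550, 0.3975, 0.3475)
After 3 steps: (0.2618, 0.3929, 0.3454)
P(in D after 3 steps) = 0.3929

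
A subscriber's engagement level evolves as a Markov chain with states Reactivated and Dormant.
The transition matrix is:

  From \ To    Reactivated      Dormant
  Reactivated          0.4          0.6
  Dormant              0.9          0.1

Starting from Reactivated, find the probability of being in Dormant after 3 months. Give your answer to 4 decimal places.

0.4500

Propagate the distribution vector 3 months from Reactivated.
After 0 months: (1.0000, 0.0000)
After 1 month: (0.4000, 0.6000)
After 2 months: (0.7000, 0.3000)
After 3 months: (0.5500, 0.4500)
P(in Dormant after 3 months) = 0.4500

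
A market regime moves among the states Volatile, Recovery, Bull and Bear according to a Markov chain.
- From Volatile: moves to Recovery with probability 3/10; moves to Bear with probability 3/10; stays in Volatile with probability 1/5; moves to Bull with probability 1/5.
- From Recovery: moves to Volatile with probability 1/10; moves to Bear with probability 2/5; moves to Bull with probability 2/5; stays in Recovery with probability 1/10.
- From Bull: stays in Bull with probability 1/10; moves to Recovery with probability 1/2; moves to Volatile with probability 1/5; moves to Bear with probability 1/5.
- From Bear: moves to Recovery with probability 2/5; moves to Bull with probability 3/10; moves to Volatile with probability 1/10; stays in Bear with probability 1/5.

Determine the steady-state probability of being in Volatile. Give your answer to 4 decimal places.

Let the stationary distribution be π with π = πP and π_1 + π_2 + π_3 + π_4 = 1.
π_1 = 0.2·π_1 + 0.1·π_2 + 0.2·π_3 + 0.1·π_4
π_2 = 0.3·π_1 + 0.1·π_2 + 0.5·π_3 + 0.4·π_4
π_3 = 0.2·π_1 + 0.4·π_2 + 0.1·π_3 + 0.3·π_4
Solving with the normalization constraint gives π = (0.1405, 0.3172, 0.2647, 0.2775).
So the stationary probability of Volatile is 0.1405.

0.1405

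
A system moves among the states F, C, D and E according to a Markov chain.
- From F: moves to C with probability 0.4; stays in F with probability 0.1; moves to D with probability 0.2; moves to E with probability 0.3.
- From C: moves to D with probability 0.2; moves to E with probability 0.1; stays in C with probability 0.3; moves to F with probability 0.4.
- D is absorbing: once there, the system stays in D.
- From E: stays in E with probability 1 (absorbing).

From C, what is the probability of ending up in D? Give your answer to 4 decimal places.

Let h(s) be the probability of absorption at D starting from transient state s. Then h(D) = 1 and h(E) = 0. By first-step analysis:
h(F) = 0.1·h(F) + 0.4·h(C) + 0.2·1 + 0.3·0
h(C) = 0.4·h(F) + 0.3·h(C) + 0.2·1 + 0.1·0
Solving: h(F) = 0.4681, h(C) = 0.5532.
Starting from C, the probability is 0.5532.

0.5532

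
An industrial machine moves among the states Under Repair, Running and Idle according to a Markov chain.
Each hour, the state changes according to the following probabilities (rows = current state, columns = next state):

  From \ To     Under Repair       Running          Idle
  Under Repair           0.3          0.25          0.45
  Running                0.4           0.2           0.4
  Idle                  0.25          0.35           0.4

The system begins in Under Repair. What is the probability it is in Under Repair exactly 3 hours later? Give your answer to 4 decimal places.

0.3075

Propagate the distribution vector 3 hours from Under Repair.
After 0 hours: (1.0000, 0.0000, 0.0000)
After 1 hour: (0.3000, 0.2500, 0.4500)
After 2 hours: (0.3025, 0.2825, 0.4150)
After 3 hours: (0.3075, 0.2774, 0.4151)
P(in Under Repair after 3 hours) = 0.3075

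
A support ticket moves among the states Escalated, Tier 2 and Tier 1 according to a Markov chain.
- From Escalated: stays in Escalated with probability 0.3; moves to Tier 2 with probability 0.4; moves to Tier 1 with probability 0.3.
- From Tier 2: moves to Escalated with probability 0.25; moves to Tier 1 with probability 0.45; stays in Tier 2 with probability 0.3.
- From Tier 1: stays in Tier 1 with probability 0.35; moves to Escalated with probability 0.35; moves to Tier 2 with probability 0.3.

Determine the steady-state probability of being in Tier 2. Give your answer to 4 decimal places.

Let the stationary distribution be π with π = πP and π_1 + π_2 + π_3 = 1.
π_1 = 0.3·π_1 + 0.25·π_2 + 0.35·π_3
π_2 = 0.4·π_1 + 0.3·π_2 + 0.3·π_3
Solving with the normalization constraint gives π = (0.3019, 0.3302, 0.3679).
So the stationary probability of Tier 2 is 0.3302.

0.3302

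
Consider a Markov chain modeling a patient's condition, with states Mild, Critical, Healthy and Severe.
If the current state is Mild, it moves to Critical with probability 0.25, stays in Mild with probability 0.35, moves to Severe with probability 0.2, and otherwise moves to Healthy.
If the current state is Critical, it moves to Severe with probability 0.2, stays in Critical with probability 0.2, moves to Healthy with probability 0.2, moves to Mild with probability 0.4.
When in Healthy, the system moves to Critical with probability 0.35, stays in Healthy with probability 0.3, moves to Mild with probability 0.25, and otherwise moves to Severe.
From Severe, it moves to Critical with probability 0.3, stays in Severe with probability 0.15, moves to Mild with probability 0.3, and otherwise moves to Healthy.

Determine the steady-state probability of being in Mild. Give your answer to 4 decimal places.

0.3318

Let the stationary distribution be π with π = πP and π_1 + π_2 + π_3 + π_4 = 1.
π_1 = 0.35·π_1 + 0.4·π_2 + 0.25·π_3 + 0.3·π_4
π_2 = 0.25·π_1 + 0.2·π_2 + 0.35·π_3 + 0.3·π_4
π_3 = 0.2·π_1 + 0.2·π_2 + 0.3·π_3 + 0.25·π_4
Solving with the normalization constraint gives π = (0.3318, 0.2682, 0.2316, 0.1684).
So the stationary probability of Mild is 0.3318.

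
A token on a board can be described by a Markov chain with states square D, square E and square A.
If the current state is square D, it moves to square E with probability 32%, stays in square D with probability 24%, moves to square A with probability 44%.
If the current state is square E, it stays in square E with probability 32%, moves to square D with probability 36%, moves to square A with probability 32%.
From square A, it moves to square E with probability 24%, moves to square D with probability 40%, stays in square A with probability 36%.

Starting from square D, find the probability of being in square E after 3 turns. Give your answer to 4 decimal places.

0.2907

Propagate the distribution vector 3 turns from square D.
After 0 turns: (1.0000, 0.0000, 0.0000)
After 1 turn: (0.2400, 0.3200, 0.4400)
After 2 turns: (0.3488, 0.2848, 0.3664)
After 3 turns: (0.3328, 0.2907, 0.3765)
P(in square E after 3 turns) = 0.2907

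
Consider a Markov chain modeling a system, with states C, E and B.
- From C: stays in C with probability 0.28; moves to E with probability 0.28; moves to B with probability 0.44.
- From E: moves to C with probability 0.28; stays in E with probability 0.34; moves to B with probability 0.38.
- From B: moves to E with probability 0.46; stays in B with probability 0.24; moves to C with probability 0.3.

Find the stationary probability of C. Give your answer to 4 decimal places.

Let the stationary distribution be π with π = πP and π_1 + π_2 + π_3 = 1.
π_1 = 0.28·π_1 + 0.28·π_2 + 0.3·π_3
π_2 = 0.28·π_1 + 0.34·π_2 + 0.46·π_3
Solving with the normalization constraint gives π = (0.2870, 0.3646, 0.3484).
So the stationary probability of C is 0.2870.

0.2870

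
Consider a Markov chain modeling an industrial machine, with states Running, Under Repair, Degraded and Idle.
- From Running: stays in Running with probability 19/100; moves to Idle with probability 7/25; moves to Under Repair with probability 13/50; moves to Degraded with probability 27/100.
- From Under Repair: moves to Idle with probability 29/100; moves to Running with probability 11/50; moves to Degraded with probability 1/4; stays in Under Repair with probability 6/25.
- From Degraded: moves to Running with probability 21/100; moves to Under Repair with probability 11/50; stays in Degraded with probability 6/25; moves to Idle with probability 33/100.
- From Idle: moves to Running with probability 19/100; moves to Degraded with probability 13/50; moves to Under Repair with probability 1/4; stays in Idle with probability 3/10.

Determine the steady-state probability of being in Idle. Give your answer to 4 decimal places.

0.3012

Let the stationary distribution be π with π = πP and π_1 + π_2 + π_3 + π_4 = 1.
π_1 = 0.19·π_1 + 0.22·π_2 + 0.21·π_3 + 0.19·π_4
π_2 = 0.26·π_1 + 0.24·π_2 + 0.22·π_3 + 0.25·π_4
π_3 = 0.27·π_1 + 0.25·π_2 + 0.24·π_3 + 0.26·π_4
Solving with the normalization constraint gives π = (0.2023, 0.2420, 0.2545, 0.3012).
So the stationary probability of Idle is 0.3012.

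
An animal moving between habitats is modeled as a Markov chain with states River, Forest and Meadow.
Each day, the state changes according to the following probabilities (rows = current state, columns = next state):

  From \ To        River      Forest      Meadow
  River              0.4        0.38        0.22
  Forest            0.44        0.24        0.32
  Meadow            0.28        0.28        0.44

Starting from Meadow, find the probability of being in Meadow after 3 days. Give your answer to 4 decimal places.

0.3255

Propagate the distribution vector 3 days from Meadow.
After 0 days: (0.0000, 0.0000, 1.0000)
After 1 day: (0.2800, 0.2800, 0.4400)
After 2 days: (0.3584, 0.2968, 0.3448)
After 3 days: (0.3705, 0.3040, 0.3255)
P(in Meadow after 3 days) = 0.3255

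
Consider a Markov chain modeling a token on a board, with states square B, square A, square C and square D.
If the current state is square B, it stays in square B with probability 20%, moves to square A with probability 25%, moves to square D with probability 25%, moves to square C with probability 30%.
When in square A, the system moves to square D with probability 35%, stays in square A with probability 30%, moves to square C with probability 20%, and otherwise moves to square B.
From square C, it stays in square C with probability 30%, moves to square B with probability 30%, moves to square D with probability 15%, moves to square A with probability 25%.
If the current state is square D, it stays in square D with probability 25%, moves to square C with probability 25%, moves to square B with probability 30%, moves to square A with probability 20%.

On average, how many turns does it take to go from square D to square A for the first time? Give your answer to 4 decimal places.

Let t(s) be the expected number of turns to first reach square A from state s, with t(square A) = 0. Conditioning on the first turn:
t(square B) = 1 + 0.2·t(square B) + 0.3·t(square C) + 0.25·t(square D)
t(square C) = 1 + 0.3·t(square B) + 0.3·t(square C) + 0.15·t(square D)
t(square D) = 1 + 0.3·t(square B) + 0.25·t(square C) + 0.25·t(square D)
Solving: t(square B) = 4.1851, t(square C) = 4.1640, t(square D) = 4.3954.
Expected turns from square D to square A: 4.3954.

4.3954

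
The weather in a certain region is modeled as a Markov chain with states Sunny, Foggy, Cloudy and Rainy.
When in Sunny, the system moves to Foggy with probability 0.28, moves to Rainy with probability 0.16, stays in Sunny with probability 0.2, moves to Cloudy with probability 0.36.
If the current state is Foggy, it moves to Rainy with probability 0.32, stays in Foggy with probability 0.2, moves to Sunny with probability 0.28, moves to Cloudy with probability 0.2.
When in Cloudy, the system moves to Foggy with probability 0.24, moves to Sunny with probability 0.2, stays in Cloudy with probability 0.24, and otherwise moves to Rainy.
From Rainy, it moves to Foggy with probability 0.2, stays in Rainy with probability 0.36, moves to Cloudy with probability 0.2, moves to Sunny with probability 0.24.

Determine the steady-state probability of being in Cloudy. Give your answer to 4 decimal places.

Let the stationary distribution be π with π = πP and π_1 + π_2 + π_3 + π_4 = 1.
π_1 = 0.2·π_1 + 0.28·π_2 + 0.2·π_3 + 0.24·π_4
π_2 = 0.28·π_1 + 0.2·π_2 + 0.24·π_3 + 0.2·π_4
π_3 = 0.36·π_1 + 0.2·π_2 + 0.24·π_3 + 0.2·π_4
Solving with the normalization constraint gives π = (0.2301, 0.2283, 0.2467, 0.2950).
So the stationary probability of Cloudy is 0.2467.

0.2467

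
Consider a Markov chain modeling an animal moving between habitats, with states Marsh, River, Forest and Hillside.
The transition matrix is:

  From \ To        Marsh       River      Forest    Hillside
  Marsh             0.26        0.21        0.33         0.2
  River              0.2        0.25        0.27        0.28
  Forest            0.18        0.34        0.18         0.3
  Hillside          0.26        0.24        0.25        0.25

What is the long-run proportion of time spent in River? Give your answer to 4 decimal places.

0.2614

Let the stationary distribution be π with π = πP and π_1 + π_2 + π_3 + π_4 = 1.
π_1 = 0.26·π_1 + 0.2·π_2 + 0.18·π_3 + 0.26·π_4
π_2 = 0.21·π_1 + 0.25·π_2 + 0.34·π_3 + 0.24·π_4
π_3 = 0.33·π_1 + 0.27·π_2 + 0.18·π_3 + 0.25·π_4
Solving with the normalization constraint gives π = (0.2239, 0.2614, 0.2553, 0.2594).
So the stationary probability of River is 0.2614.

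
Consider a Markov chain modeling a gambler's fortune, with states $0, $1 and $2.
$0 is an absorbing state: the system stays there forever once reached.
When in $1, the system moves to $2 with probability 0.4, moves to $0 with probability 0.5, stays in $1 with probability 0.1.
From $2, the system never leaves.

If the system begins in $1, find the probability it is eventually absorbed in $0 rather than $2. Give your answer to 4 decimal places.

Let h(s) be the probability of absorption at $0 starting from transient state s. Then h($0) = 1 and h($2) = 0. By first-step analysis:
h($1) = 0.5·1 + 0.1·h($1) + 0.4·0
Solving: h($1) = 0.5556.
Starting from $1, the probability is 0.5556.

0.5556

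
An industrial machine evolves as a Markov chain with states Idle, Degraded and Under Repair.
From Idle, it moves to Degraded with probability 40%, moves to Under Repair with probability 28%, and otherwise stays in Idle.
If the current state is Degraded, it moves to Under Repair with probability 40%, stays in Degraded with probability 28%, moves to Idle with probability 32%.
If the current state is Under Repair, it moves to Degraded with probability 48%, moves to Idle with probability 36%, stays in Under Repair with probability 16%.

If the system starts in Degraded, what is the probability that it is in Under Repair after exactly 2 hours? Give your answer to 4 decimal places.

Sum over the intermediate state after 1 hour:
P = P(Degraded→Idle)·P(Idle→Under Repair) + P(Degraded→Degraded)·P(Degraded→Under Repair) + P(Degraded→Under Repair)·P(Under Repair→Under Repair)
  = 0.32×0.28 + 0.28×0.4 + 0.4×0.16
  = 0.0896 + 0.1120 + 0.0640 = 0.2656

0.2656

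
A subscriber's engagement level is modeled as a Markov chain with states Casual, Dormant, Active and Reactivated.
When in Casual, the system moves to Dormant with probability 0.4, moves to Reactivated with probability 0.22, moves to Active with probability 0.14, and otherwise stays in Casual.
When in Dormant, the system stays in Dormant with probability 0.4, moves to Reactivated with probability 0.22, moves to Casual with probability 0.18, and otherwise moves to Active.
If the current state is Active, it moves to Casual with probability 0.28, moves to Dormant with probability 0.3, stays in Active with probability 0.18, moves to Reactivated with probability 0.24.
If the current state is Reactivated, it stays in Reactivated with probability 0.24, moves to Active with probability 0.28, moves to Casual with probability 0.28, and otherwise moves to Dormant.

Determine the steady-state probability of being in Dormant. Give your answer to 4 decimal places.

0.3343

Let the stationary distribution be π with π = πP and π_1 + π_2 + π_3 + π_4 = 1.
π_1 = 0.24·π_1 + 0.18·π_2 + 0.28·π_3 + 0.28·π_4
π_2 = 0.4·π_1 + 0.4·π_2 + 0.3·π_3 + 0.2·π_4
π_3 = 0.14·π_1 + 0.2·π_2 + 0.18·π_3 + 0.28·π_4
Solving with the normalization constraint gives π = (0.2371, 0.3343, 0.2001, 0.2286).
So the stationary probability of Dormant is 0.3343.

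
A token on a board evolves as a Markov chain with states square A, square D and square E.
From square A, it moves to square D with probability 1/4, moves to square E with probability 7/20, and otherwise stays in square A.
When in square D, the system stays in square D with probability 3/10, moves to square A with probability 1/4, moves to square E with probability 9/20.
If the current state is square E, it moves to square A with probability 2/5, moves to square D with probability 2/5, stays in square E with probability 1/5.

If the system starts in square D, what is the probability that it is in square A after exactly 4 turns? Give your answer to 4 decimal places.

Propagate the distribution vector 4 turns from square D.
After 0 turns: (0.0000, 1.0000, 0.0000)
After 1 turn: (0.2500, 0.3000, 0.4500)
After 2 turns: (0.3550, 0.3325, 0.3125)
After 3 turns: (0.3501, 0.3135, 0.3364)
After 4 turns: (0.3530, 0.3161, 0.3309)
P(in square A after 4 turns) = 0.3530

0.3530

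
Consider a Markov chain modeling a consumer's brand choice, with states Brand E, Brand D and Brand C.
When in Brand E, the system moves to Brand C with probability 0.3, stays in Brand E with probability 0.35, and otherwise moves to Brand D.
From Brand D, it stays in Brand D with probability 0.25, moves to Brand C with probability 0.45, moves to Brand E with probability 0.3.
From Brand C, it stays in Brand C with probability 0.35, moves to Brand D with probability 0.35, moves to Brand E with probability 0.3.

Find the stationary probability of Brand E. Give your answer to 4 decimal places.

Let the stationary distribution be π with π = πP and π_1 + π_2 + π_3 = 1.
π_1 = 0.35·π_1 + 0.3·π_2 + 0.3·π_3
π_2 = 0.35·π_1 + 0.25·π_2 + 0.35·π_3
Solving with the normalization constraint gives π = (0.3158, 0.3182, 0.3660).
So the stationary probability of Brand E is 0.3158.

0.3158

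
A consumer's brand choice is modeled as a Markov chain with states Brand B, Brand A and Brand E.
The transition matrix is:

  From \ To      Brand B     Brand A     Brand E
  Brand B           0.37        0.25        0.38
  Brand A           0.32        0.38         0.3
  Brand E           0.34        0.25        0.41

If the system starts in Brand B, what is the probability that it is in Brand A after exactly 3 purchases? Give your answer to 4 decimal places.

0.2867

Propagate the distribution vector 3 purchases from Brand B.
After 0 purchases: (1.0000, 0.0000, 0.0000)
After 1 purchase: (0.3700, 0.2500, 0.3800)
After 2 purchases: (0.3461, 0.2825, 0.3714)
After 3 purchases: (0.3447, 0.2867, 0.3685)
P(in Brand A after 3 purchases) = 0.2867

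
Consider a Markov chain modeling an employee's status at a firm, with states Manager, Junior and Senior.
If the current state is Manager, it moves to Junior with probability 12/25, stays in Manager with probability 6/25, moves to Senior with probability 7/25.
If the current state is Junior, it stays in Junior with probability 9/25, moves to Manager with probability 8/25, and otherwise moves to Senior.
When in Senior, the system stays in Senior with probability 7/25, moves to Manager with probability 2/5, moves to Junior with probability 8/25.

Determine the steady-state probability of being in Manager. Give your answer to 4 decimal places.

0.3182

Let the stationary distribution be π with π = πP and π_1 + π_2 + π_3 = 1.
π_1 = 0.24·π_1 + 0.32·π_2 + 0.4·π_3
π_2 = 0.48·π_1 + 0.36·π_2 + 0.32·π_3
Solving with the normalization constraint gives π = (0.3182, 0.3864, 0.2955).
So the stationary probability of Manager is 0.3182.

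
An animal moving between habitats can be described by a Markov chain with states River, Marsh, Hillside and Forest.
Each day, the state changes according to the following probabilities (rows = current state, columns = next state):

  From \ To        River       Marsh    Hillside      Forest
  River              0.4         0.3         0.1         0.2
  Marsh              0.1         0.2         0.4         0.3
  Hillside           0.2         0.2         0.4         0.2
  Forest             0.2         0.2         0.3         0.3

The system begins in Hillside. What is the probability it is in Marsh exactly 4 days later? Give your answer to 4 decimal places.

0.2222

Propagate the distribution vector 4 days from Hillside.
After 0 days: (0.0000, 0.0000, 1.0000, 0.0000)
After 1 day: (0.2000, 0.2000, 0.4000, 0.2000)
After 2 days: (0.2200, 0.2200, 0.3200, 0.2400)
After 3 days: (0.2220, 0.2220, 0.3100, 0.2460)
After 4 days: (0.2222, 0.2222, 0.3088, 0.2468)
P(in Marsh after 4 days) = 0.2222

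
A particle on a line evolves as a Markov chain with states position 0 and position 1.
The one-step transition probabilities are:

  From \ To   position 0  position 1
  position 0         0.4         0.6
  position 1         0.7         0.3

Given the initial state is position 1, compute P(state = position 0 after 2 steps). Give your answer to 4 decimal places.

0.4900

Sum over the intermediate state after 1 step:
P = P(position 1→position 0)·P(position 0→position 0) + P(position 1→position 1)·P(position 1→position 0)
  = 0.7×0.4 + 0.3×0.7
  = 0.2800 + 0.2100 = 0.4900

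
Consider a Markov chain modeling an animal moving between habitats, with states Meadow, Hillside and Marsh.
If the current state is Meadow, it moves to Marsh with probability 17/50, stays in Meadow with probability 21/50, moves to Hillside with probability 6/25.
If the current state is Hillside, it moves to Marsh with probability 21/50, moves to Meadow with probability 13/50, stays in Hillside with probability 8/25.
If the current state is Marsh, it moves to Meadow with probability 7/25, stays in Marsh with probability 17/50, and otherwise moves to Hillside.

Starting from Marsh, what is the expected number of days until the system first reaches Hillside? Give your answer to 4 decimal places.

2.9903

Let t(s) be the expected number of days to first reach Hillside from state s, with t(Hillside) = 0. Conditioning on the first day:
t(Meadow) = 1 + 0.42·t(Meadow) + 0.34·t(Marsh)
t(Marsh) = 1 + 0.28·t(Meadow) + 0.34·t(Marsh)
Solving: t(Meadow) = 3.4771, t(Marsh) = 2.9903.
Expected days from Marsh to Hillside: 2.9903.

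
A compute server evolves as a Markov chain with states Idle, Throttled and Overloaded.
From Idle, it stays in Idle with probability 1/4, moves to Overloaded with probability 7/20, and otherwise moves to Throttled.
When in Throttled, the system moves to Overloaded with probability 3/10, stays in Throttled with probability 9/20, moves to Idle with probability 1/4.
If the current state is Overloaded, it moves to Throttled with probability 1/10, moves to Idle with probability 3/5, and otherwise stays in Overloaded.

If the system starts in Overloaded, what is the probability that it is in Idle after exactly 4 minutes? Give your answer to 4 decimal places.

Propagate the distribution vector 4 minutes from Overloaded.
After 0 minutes: (0.0000, 0.0000, 1.0000)
After 1 minute: (0.6000, 0.1000, 0.3000)
After 2 minutes: (0.3550, 0.3150, 0.3300)
After 3 minutes: (0.3655, 0.3168, 0.3178)
After 4 minutes: (0.3612, 0.3205, 0.3183)
P(in Idle after 4 minutes) = 0.3612

0.3612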